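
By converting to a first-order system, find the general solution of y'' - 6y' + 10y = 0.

Let x_1 = y, x_2 = y'. Then x_1' = x_2 and x_2' = -10x_1 + 6x_2.
A = [[0,1],[-10,6]]; det(A-λI) = λ^2 - 6λ + 10.
Eigenvalues λ = 3 ± i.

y(t) = C_1e^(3t)cos(t) + C_2e^(3t)sin(t)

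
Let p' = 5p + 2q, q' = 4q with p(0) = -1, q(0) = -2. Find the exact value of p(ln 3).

-891

A = [[5,2],[0,4]]; eigenvalues λ = 4, 5.
Eigenvectors: (2,-1) for λ=4, (-1,0) for λ=5.
From the initial condition, c_1 = 2, c_2 = 5.
p(ln 3) = (2)(3^4)(2) + (5)(3^5)(-1) = -891.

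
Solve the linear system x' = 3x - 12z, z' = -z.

Coefficient matrix A = [[3, -12], [0, -1]].
Characteristic polynomial det(A - λI) = λ^2 - 2λ - 3 = 0.
Eigenvalues λ = 3, -1.
For λ=3: (A-λI) row 1 is [0, -12], so an eigenvector is (1, 0).
For λ=-1: (A-λI) row 1 is [4, -12], so an eigenvector is (3, 1).
General solution: c_1e^(3t)(1,0) + c_2e^(-t)(3,1).

x(t) = c_1e^(3t) + 3c_2e^(-t), z(t) = c_2e^(-t)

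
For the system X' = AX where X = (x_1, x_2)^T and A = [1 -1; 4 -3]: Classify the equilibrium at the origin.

stable improper node

A = [[1,-1],[4,-3]]; det(A-λI) = λ^2 + 2λ + 1.
repeated λ = -1 with a single eigenvector.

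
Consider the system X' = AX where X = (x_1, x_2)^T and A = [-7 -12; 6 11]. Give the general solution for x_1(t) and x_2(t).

x_1(t) = 2c_1e^(-t) + c_2e^(5t), x_2(t) = -c_1e^(-t) - c_2e^(5t)

Coefficient matrix A = [[-7, -12], [6, 11]].
Characteristic polynomial det(A - λI) = λ^2 - 4λ - 5 = 0.
Eigenvalues λ = -1, 5.
For λ=-1: (A-λI) row 1 is [-6, -12], so an eigenvector is (2, -1).
For λ=5: (A-λI) row 1 is [-12, -12], so an eigenvector is (1, -1).
General solution: c_1e^(-t)(2,-1) + c_2e^(5t)(1,-1).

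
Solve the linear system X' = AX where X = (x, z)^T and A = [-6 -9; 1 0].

Coefficient matrix A = [[-6, -9], [1, 0]].
Characteristic polynomial det(A - λI) = λ^2 + 6λ + 9 = 0.
Single eigenvalue λ = -3 with algebraic multiplicity 2.
Eigenvector v = (-3,1); generalized eigenvector w with (A-λI)w=v is (1,0).
General solution: e^(-3t)[K_1·v + K_2·(t·v + w)].

x(t) = -3K_1e^(-3t) - 3K_2te^(-3t) + K_2e^(-3t), z(t) = K_1e^(-3t) + K_2te^(-3t)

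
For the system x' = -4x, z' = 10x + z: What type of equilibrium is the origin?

saddle

A = [[-4,0],[10,1]]; det(A-λI) = λ^2 + 3λ - 4.
λ = 1, -4: opposite signs.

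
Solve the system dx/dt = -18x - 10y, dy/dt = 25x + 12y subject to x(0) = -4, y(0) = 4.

Coefficient matrix A = [[-18, -10], [25, 12]].
Characteristic polynomial det(A - λI) = λ^2 + 6λ + 34 = 0.
Eigenvalues λ = -3 ± 5i (complex conjugate pair).
For λ=-3+5i: an eigenvector is (-1,1) - i(1,-2) = (-1 - i, 1 + 2i).
A real fundamental pair from Re and Im of e^((-3+5i)t)v: X_1 = e^(-3t)(cos(5t)·(-1,1) + sin(5t)·(1,-2)), X_2 = e^(-3t)(sin(5t)·(-1,1) - cos(5t)·(1,-2)).
General solution: c_1X_1 + c_2X_2.
Applying x(0)=-4, y(0)=4 gives c_1=4, c_2=0.

x(t) = 4e^(-3t)sin(5t) - 4e^(-3t)cos(5t), y(t) = -8e^(-3t)sin(5t) + 4e^(-3t)cos(5t)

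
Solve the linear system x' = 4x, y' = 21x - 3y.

x(t) = C_1e^(4t), y(t) = 3C_1e^(4t) - C_2e^(-3t)

Coefficient matrix A = [[4, 0], [21, -3]].
Characteristic polynomial det(A - λI) = λ^2 - λ - 12 = 0.
Eigenvalues λ = 4, -3.
For λ=4: (A-λI) row 2 is [21, -7], so an eigenvector is (1, 3).
For λ=-3: (A-λI) row 1 is [7, 0], so an eigenvector is (0, -1).
General solution: C_1e^(4t)(1,3) + C_2e^(-3t)(0,-1).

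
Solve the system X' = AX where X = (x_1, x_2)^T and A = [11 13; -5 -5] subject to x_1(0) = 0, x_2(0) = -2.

Coefficient matrix A = [[11, 13], [-5, -5]].
Characteristic polynomial det(A - λI) = λ^2 - 6λ + 10 = 0.
Eigenvalues λ = 3 ± i (complex conjugate pair).
For λ=3+i: an eigenvector is (-2,1) - i(-3,2) = (-2 + 3i, 1 - 2i).
A real fundamental pair from Re and Im of e^((3+i)t)v: X_1 = e^(3t)(cos(t)·(-2,1) + sin(t)·(-3,2)), X_2 = e^(3t)(sin(t)·(-2,1) - cos(t)·(-3,2)).
General solution: C_1X_1 + C_2X_2.
Applying x_1(0)=0, x_2(0)=-2 gives C_1=6, C_2=4.

x_1(t) = -26e^(3t)sin(t), x_2(t) = 16e^(3t)sin(t) - 2e^(3t)cos(t)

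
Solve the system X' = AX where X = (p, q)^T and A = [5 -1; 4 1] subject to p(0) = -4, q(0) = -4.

Coefficient matrix A = [[5, -1], [4, 1]].
Characteristic polynomial det(A - λI) = λ^2 - 6λ + 9 = 0.
Single eigenvalue λ = 3 with algebraic multiplicity 2.
Eigenvector v = (1,2); generalized eigenvector w with (A-λI)w=v is (-1,-3).
General solution: e^(3t)[K_1·v + K_2·(t·v + w)].
Applying p(0)=-4, q(0)=-4 gives K_1=-8, K_2=-4.

p(t) = -4te^(3t) - 4e^(3t), q(t) = -8te^(3t) - 4e^(3t)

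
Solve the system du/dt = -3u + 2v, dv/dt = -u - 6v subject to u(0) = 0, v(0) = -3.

Coefficient matrix A = [[-3, 2], [-1, -6]].
Characteristic polynomial det(A - λI) = λ^2 + 9λ + 20 = 0.
Eigenvalues λ = -5, -4.
For λ=-5: (A-λI) row 1 is [2, 2], so an eigenvector is (1, -1).
For λ=-4: (A-λI) row 1 is [1, 2], so an eigenvector is (-2, 1).
General solution: K_1e^(-5t)(1,-1) + K_2e^(-4t)(-2,1).
Applying u(0)=0, v(0)=-3 gives K_1=6, K_2=3.

u(t) = -6e^(-4t) + 6e^(-5t), v(t) = 3e^(-4t) - 6e^(-5t)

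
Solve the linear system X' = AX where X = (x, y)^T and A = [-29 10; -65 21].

x(t) = -C_1e^(-4t)sin(5t) + C_1e^(-4t)cos(5t) + C_2e^(-4t)sin(5t) + C_2e^(-4t)cos(5t), y(t) = -3C_1e^(-4t)sin(5t) + 2C_1e^(-4t)cos(5t) + 2C_2e^(-4t)sin(5t) + 3C_2e^(-4t)cos(5t)

Coefficient matrix A = [[-29, 10], [-65, 21]].
Characteristic polynomial det(A - λI) = λ^2 + 8λ + 41 = 0.
Eigenvalues λ = -4 ± 5i (complex conjugate pair).
For λ=-4+5i: an eigenvector is (1,2) - i(-1,-3) = (1 + i, 2 + 3i).
A real fundamental pair from Re and Im of e^((-4+5i)t)v: X_1 = e^(-4t)(cos(5t)·(1,2) + sin(5t)·(-1,-3)), X_2 = e^(-4t)(sin(5t)·(1,2) - cos(5t)·(-1,-3)).
General solution: C_1X_1 + C_2X_2.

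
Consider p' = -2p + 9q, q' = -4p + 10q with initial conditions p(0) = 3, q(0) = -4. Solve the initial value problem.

p(t) = -54te^(4t) + 3e^(4t), q(t) = -36te^(4t) - 4e^(4t)

Coefficient matrix A = [[-2, 9], [-4, 10]].
Characteristic polynomial det(A - λI) = λ^2 - 8λ + 16 = 0.
Single eigenvalue λ = 4 with algebraic multiplicity 2.
Eigenvector v = (3,2); generalized eigenvector w with (A-λI)w=v is (-2,-1).
General solution: e^(4t)[c_1·v + c_2·(t·v + w)].
Applying p(0)=3, q(0)=-4 gives c_1=-11, c_2=-18.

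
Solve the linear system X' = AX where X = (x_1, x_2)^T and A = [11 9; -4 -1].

Coefficient matrix A = [[11, 9], [-4, -1]].
Characteristic polynomial det(A - λI) = λ^2 - 10λ + 25 = 0.
Single eigenvalue λ = 5 with algebraic multiplicity 2.
Eigenvector v = (3,-2); generalized eigenvector w with (A-λI)w=v is (2,-1).
General solution: e^(5t)[K_1·v + K_2·(t·v + w)].

x_1(t) = 3K_1e^(5t) + 3K_2te^(5t) + 2K_2e^(5t), x_2(t) = -2K_1e^(5t) - 2K_2te^(5t) - K_2e^(5t)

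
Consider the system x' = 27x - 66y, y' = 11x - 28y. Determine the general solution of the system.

x(t) = -3C_1e^(5t) + 2C_2e^(-6t), y(t) = -C_1e^(5t) + C_2e^(-6t)

Coefficient matrix A = [[27, -66], [11, -28]].
Characteristic polynomial det(A - λI) = λ^2 + λ - 30 = 0.
Eigenvalues λ = 5, -6.
For λ=5: (A-λI) row 1 is [22, -66], so an eigenvector is (-3, -1).
For λ=-6: (A-λI) row 1 is [33, -66], so an eigenvector is (2, 1).
General solution: C_1e^(5t)(-3,-1) + C_2e^(-6t)(2,1).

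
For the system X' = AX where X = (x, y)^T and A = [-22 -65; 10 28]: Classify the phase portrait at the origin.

A = [[-22,-65],[10,28]]; det(A-λI) = λ^2 - 6λ + 34.
λ = 3 ± 5i: positive real part.

unstable spiral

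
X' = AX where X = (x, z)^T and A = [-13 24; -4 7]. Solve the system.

x(t) = -2c_1e^(-t) + 3c_2e^(-5t), z(t) = -c_1e^(-t) + c_2e^(-5t)

Coefficient matrix A = [[-13, 24], [-4, 7]].
Characteristic polynomial det(A - λI) = λ^2 + 6λ + 5 = 0.
Eigenvalues λ = -1, -5.
For λ=-1: (A-λI) row 1 is [-12, 24], so an eigenvector is (-2, -1).
For λ=-5: (A-λI) row 1 is [-8, 24], so an eigenvector is (3, 1).
General solution: c_1e^(-t)(-2,-1) + c_2e^(-5t)(3,1).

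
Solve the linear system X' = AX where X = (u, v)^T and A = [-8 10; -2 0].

Coefficient matrix A = [[-8, 10], [-2, 0]].
Characteristic polynomial det(A - λI) = λ^2 + 8λ + 20 = 0.
Eigenvalues λ = -4 ± 2i (complex conjugate pair).
For λ=-4+2i: an eigenvector is (1,0) - i(-2,-1) = (1 + 2i, 0 + i).
A real fundamental pair from Re and Im of e^((-4+2i)t)v: X_1 = e^(-4t)(cos(2t)·(1,0) + sin(2t)·(-2,-1)), X_2 = e^(-4t)(sin(2t)·(1,0) - cos(2t)·(-2,-1)).
General solution: C_1X_1 + C_2X_2.

u(t) = -2C_1e^(-4t)sin(2t) + C_1e^(-4t)cos(2t) + C_2e^(-4t)sin(2t) + 2C_2e^(-4t)cos(2t), v(t) = -C_1e^(-4t)sin(2t) + C_2e^(-4t)cos(2t)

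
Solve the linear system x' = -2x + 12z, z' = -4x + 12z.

Coefficient matrix A = [[-2, 12], [-4, 12]].
Characteristic polynomial det(A - λI) = λ^2 - 10λ + 24 = 0.
Eigenvalues λ = 4, 6.
For λ=4: (A-λI) row 1 is [-6, 12], so an eigenvector is (2, 1).
For λ=6: (A-λI) row 1 is [-8, 12], so an eigenvector is (-3, -2).
General solution: K_1e^(4t)(2,1) + K_2e^(6t)(-3,-2).

x(t) = 2K_1e^(4t) - 3K_2e^(6t), z(t) = K_1e^(4t) - 2K_2e^(6t)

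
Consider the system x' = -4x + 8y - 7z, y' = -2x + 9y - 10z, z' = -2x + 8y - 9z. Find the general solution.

Coefficient matrix A = [[-4, 8, -7], [-2, 9, -10], [-2, 8, -9]].
det(A - λI) = 0 gives eigenvalues λ = -2, 1, -3.
For λ=-2: eigenvector (-1,-2,-2).
For λ=1: eigenvector (2,3,2).
For λ=-3: eigenvector (1,1,1).
General solution: c_1e^(-2t)(-1,-2,-2) + c_2e^(t)(2,3,2) + c_3e^(-3t)(1,1,1).

x(t) = -c_1e^(-2t) + 2c_2e^(t) + c_3e^(-3t), y(t) = -2c_1e^(-2t) + 3c_2e^(t) + c_3e^(-3t), z(t) = -2c_1e^(-2t) + 2c_2e^(t) + c_3e^(-3t)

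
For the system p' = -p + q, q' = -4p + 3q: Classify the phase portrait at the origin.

unstable improper node

A = [[-1,1],[-4,3]]; det(A-λI) = λ^2 - 2λ + 1.
repeated λ = 1 with a single eigenvector.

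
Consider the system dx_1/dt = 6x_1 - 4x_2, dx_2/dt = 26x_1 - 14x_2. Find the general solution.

Coefficient matrix A = [[6, -4], [26, -14]].
Characteristic polynomial det(A - λI) = λ^2 + 8λ + 20 = 0.
Eigenvalues λ = -4 ± 2i (complex conjugate pair).
For λ=-4+2i: an eigenvector is (-1,-3) - i(1,2) = (-1 - i, -3 - 2i).
A real fundamental pair from Re and Im of e^((-4+2i)t)v: X_1 = e^(-4t)(cos(2t)·(-1,-3) + sin(2t)·(1,2)), X_2 = e^(-4t)(sin(2t)·(-1,-3) - cos(2t)·(1,2)).
General solution: K_1X_1 + K_2X_2.

x_1(t) = K_1e^(-4t)sin(2t) - K_1e^(-4t)cos(2t) - K_2e^(-4t)sin(2t) - K_2e^(-4t)cos(2t), x_2(t) = 2K_1e^(-4t)sin(2t) - 3K_1e^(-4t)cos(2t) - 3K_2e^(-4t)sin(2t) - 2K_2e^(-4t)cos(2t)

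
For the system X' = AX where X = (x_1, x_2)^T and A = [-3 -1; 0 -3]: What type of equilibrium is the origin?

stable improper node

A = [[-3,-1],[0,-3]]; det(A-λI) = λ^2 + 6λ + 9.
repeated λ = -3 with a single eigenvector.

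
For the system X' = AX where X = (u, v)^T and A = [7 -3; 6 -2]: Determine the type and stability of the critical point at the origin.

unstable node

A = [[7,-3],[6,-2]]; det(A-λI) = λ^2 - 5λ + 4.
λ = 4, 1: both positive.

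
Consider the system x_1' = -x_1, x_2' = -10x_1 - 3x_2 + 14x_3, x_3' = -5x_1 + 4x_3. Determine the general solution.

Coefficient matrix A = [[-1, 0, 0], [-10, -3, 14], [-5, 0, 4]].
det(A - λI) = 0 gives eigenvalues λ = 4, -1, -3.
For λ=4: eigenvector (0,2,1).
For λ=-1: eigenvector (1,2,1).
For λ=-3: eigenvector (0,-1,0).
General solution: c_1e^(4t)(0,2,1) + c_2e^(-t)(1,2,1) + c_3e^(-3t)(0,-1,0).

x_1(t) = c_2e^(-t), x_2(t) = 2c_1e^(4t) + 2c_2e^(-t) - c_3e^(-3t), x_3(t) = c_1e^(4t) + c_2e^(-t)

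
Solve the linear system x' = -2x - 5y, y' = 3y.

x(t) = K_1e^(-2t) + K_2e^(3t), y(t) = -K_2e^(3t)

Coefficient matrix A = [[-2, -5], [0, 3]].
Characteristic polynomial det(A - λI) = λ^2 - λ - 6 = 0.
Eigenvalues λ = -2, 3.
For λ=-2: (A-λI) row 1 is [0, -5], so an eigenvector is (1, 0).
For λ=3: (A-λI) row 1 is [-5, -5], so an eigenvector is (1, -1).
General solution: K_1e^(-2t)(1,0) + K_2e^(3t)(1,-1).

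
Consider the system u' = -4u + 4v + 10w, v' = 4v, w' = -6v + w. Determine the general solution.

Coefficient matrix A = [[-4, 4, 10], [0, 4, 0], [0, -6, 1]].
det(A - λI) = 0 gives eigenvalues λ = -4, 4, 1.
For λ=-4: eigenvector (1,0,0).
For λ=4: eigenvector (-2,1,-2).
For λ=1: eigenvector (2,0,1).
General solution: K_1e^(-4t)(1,0,0) + K_2e^(4t)(-2,1,-2) + K_3e^(t)(2,0,1).

u(t) = K_1e^(-4t) - 2K_2e^(4t) + 2K_3e^(t), v(t) = K_2e^(4t), w(t) = -2K_2e^(4t) + K_3e^(t)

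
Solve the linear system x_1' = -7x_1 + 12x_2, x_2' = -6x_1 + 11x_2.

Coefficient matrix A = [[-7, 12], [-6, 11]].
Characteristic polynomial det(A - λI) = λ^2 - 4λ - 5 = 0.
Eigenvalues λ = 5, -1.
For λ=5: (A-λI) row 1 is [-12, 12], so an eigenvector is (1, 1).
For λ=-1: (A-λI) row 1 is [-6, 12], so an eigenvector is (-2, -1).
General solution: c_1e^(5t)(1,1) + c_2e^(-t)(-2,-1).

x_1(t) = c_1e^(5t) - 2c_2e^(-t), x_2(t) = c_1e^(5t) - c_2e^(-t)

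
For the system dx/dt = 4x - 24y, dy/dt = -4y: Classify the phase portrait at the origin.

saddle

A = [[4,-24],[0,-4]]; det(A-λI) = λ^2 - 16.
λ = 4, -4: opposite signs.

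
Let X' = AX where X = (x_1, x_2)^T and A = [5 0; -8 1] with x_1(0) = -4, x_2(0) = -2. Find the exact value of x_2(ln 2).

A = [[5,0],[-8,1]]; eigenvalues λ = 1, 5.
Eigenvectors: (0,-1) for λ=1, (-1,2) for λ=5.
From the initial condition, c_1 = 10, c_2 = 4.
x_2(ln 2) = (10)(2^1)(-1) + (4)(2^5)(2) = 236.

236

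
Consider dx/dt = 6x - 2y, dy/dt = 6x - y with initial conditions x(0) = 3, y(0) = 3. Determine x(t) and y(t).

Coefficient matrix A = [[6, -2], [6, -1]].
Characteristic polynomial det(A - λI) = λ^2 - 5λ + 6 = 0.
Eigenvalues λ = 3, 2.
For λ=3: (A-λI) row 1 is [3, -2], so an eigenvector is (-2, -3).
For λ=2: (A-λI) row 1 is [4, -2], so an eigenvector is (-1, -2).
General solution: c_1e^(3t)(-2,-3) + c_2e^(2t)(-1,-2).
Applying x(0)=3, y(0)=3 gives c_1=-3, c_2=3.

x(t) = 6e^(3t) - 3e^(2t), y(t) = 9e^(3t) - 6e^(2t)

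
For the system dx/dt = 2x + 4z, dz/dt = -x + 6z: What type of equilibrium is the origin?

A = [[2,4],[-1,6]]; det(A-λI) = λ^2 - 8λ + 16.
repeated λ = 4 with a single eigenvector.

unstable improper node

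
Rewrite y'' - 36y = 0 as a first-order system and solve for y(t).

Let x_1 = y, x_2 = y'. Then x_1' = x_2 and x_2' = 36x_1.
A = [[0,1],[36,0]]; det(A-λI) = λ^2 - 36.
Eigenvalues λ = -6, 6 with eigenvectors (1,-6), (1,6).

y(t) = C_1e^(-6t) + C_2e^(6t)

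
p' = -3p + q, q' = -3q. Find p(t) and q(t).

Coefficient matrix A = [[-3, 1], [0, -3]].
Characteristic polynomial det(A - λI) = λ^2 + 6λ + 9 = 0.
Single eigenvalue λ = -3 with algebraic multiplicity 2.
Eigenvector v = (-1,0); generalized eigenvector w with (A-λI)w=v is (-3,-1).
General solution: e^(-3t)[K_1·v + K_2·(t·v + w)].

p(t) = -K_1e^(-3t) - K_2te^(-3t) - 3K_2e^(-3t), q(t) = -K_2e^(-3t)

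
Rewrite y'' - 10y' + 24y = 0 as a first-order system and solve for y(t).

Let x_1 = y, x_2 = y'. Then x_1' = x_2 and x_2' = -24x_1 + 10x_2.
A = [[0,1],[-24,10]]; det(A-λI) = λ^2 - 10λ + 24.
Eigenvalues λ = 4, 6 with eigenvectors (1,4), (1,6).

y(t) = C_1e^(4t) + C_2e^(6t)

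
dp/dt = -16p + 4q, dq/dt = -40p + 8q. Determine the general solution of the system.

Coefficient matrix A = [[-16, 4], [-40, 8]].
Characteristic polynomial det(A - λI) = λ^2 + 8λ + 32 = 0.
Eigenvalues λ = -4 ± 4i (complex conjugate pair).
For λ=-4+4i: an eigenvector is (0,1) - i(1,3) = (0 - i, 1 - 3i).
A real fundamental pair from Re and Im of e^((-4+4i)t)v: X_1 = e^(-4t)(cos(4t)·(0,1) + sin(4t)·(1,3)), X_2 = e^(-4t)(sin(4t)·(0,1) - cos(4t)·(1,3)).
General solution: c_1X_1 + c_2X_2.

p(t) = c_1e^(-4t)sin(4t) - c_2e^(-4t)cos(4t), q(t) = 3c_1e^(-4t)sin(4t) + c_1e^(-4t)cos(4t) + c_2e^(-4t)sin(4t) - 3c_2e^(-4t)cos(4t)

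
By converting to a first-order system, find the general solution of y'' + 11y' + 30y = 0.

y(t) = c_1e^(-6t) + c_2e^(-5t)

Let x_1 = y, x_2 = y'. Then x_1' = x_2 and x_2' = -30x_1 - 11x_2.
A = [[0,1],[-30,-11]]; det(A-λI) = λ^2 + 11λ + 30.
Eigenvalues λ = -6, -5 with eigenvectors (1,-6), (1,-5).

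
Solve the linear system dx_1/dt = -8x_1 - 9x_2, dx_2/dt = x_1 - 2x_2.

Coefficient matrix A = [[-8, -9], [1, -2]].
Characteristic polynomial det(A - λI) = λ^2 + 10λ + 25 = 0.
Single eigenvalue λ = -5 with algebraic multiplicity 2.
Eigenvector v = (-3,1); generalized eigenvector w with (A-λI)w=v is (1,0).
General solution: e^(-5t)[C_1·v + C_2·(t·v + w)].

x_1(t) = -3C_1e^(-5t) - 3C_2te^(-5t) + C_2e^(-5t), x_2(t) = C_1e^(-5t) + C_2te^(-5t)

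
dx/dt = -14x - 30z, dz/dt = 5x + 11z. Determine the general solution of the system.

x(t) = -3c_1e^(-4t) + 2c_2e^(t), z(t) = c_1e^(-4t) - c_2e^(t)

Coefficient matrix A = [[-14, -30], [5, 11]].
Characteristic polynomial det(A - λI) = λ^2 + 3λ - 4 = 0.
Eigenvalues λ = -4, 1.
For λ=-4: (A-λI) row 1 is [-10, -30], so an eigenvector is (-3, 1).
For λ=1: (A-λI) row 1 is [-15, -30], so an eigenvector is (2, -1).
General solution: c_1e^(-4t)(-3,1) + c_2e^(t)(2,-1).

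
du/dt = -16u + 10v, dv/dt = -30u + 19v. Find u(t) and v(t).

Coefficient matrix A = [[-16, 10], [-30, 19]].
Characteristic polynomial det(A - λI) = λ^2 - 3λ - 4 = 0.
Eigenvalues λ = -1, 4.
For λ=-1: (A-λI) row 1 is [-15, 10], so an eigenvector is (-2, -3).
For λ=4: (A-λI) row 1 is [-20, 10], so an eigenvector is (1, 2).
General solution: K_1e^(-t)(-2,-3) + K_2e^(4t)(1,2).

u(t) = -2K_1e^(-t) + K_2e^(4t), v(t) = -3K_1e^(-t) + 2K_2e^(4t)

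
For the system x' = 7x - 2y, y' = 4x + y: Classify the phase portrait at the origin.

unstable node

A = [[7,-2],[4,1]]; det(A-λI) = λ^2 - 8λ + 15.
λ = 5, 3: both positive.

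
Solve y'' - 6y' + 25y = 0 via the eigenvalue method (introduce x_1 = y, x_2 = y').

y(t) = C_1e^(3t)cos(4t) + C_2e^(3t)sin(4t)

Let x_1 = y, x_2 = y'. Then x_1' = x_2 and x_2' = -25x_1 + 6x_2.
A = [[0,1],[-25,6]]; det(A-λI) = λ^2 - 6λ + 25.
Eigenvalues λ = 3 ± 4i.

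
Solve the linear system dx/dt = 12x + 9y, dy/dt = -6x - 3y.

Coefficient matrix A = [[12, 9], [-6, -3]].
Characteristic polynomial det(A - λI) = λ^2 - 9λ + 18 = 0.
Eigenvalues λ = 3, 6.
For λ=3: (A-λI) row 1 is [9, 9], so an eigenvector is (-1, 1).
For λ=6: (A-λI) row 1 is [6, 9], so an eigenvector is (-3, 2).
General solution: C_1e^(3t)(-1,1) + C_2e^(6t)(-3,2).

x(t) = -C_1e^(3t) - 3C_2e^(6t), y(t) = C_1e^(3t) + 2C_2e^(6t)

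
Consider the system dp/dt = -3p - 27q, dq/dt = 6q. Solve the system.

Coefficient matrix A = [[-3, -27], [0, 6]].
Characteristic polynomial det(A - λI) = λ^2 - 3λ - 18 = 0.
Eigenvalues λ = 6, -3.
For λ=6: (A-λI) row 1 is [-9, -27], so an eigenvector is (3, -1).
For λ=-3: (A-λI) row 1 is [0, -27], so an eigenvector is (1, 0).
General solution: c_1e^(6t)(3,-1) + c_2e^(-3t)(1,0).

p(t) = 3c_1e^(6t) + c_2e^(-3t), q(t) = -c_1e^(6t)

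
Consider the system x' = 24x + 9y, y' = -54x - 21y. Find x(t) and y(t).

Coefficient matrix A = [[24, 9], [-54, -21]].
Characteristic polynomial det(A - λI) = λ^2 - 3λ - 18 = 0.
Eigenvalues λ = 6, -3.
For λ=6: (A-λI) row 1 is [18, 9], so an eigenvector is (1, -2).
For λ=-3: (A-λI) row 1 is [27, 9], so an eigenvector is (-1, 3).
General solution: C_1e^(6t)(1,-2) + C_2e^(-3t)(-1,3).

x(t) = C_1e^(6t) - C_2e^(-3t), y(t) = -2C_1e^(6t) + 3C_2e^(-3t)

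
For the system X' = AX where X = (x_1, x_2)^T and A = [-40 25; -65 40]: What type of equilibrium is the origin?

center

A = [[-40,25],[-65,40]]; det(A-λI) = λ^2 + 25.
λ = 0 ± 5i: zero real part.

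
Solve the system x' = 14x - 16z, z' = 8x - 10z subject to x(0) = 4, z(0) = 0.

x(t) = 8e^(6t) - 4e^(-2t), z(t) = 4e^(6t) - 4e^(-2t)

Coefficient matrix A = [[14, -16], [8, -10]].
Characteristic polynomial det(A - λI) = λ^2 - 4λ - 12 = 0.
Eigenvalues λ = 6, -2.
For λ=6: (A-λI) row 1 is [8, -16], so an eigenvector is (2, 1).
For λ=-2: (A-λI) row 1 is [16, -16], so an eigenvector is (1, 1).
General solution: c_1e^(6t)(2,1) + c_2e^(-2t)(1,1).
Applying x(0)=4, z(0)=0 gives c_1=4, c_2=-4.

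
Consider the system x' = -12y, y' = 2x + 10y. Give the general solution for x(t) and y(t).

Coefficient matrix A = [[0, -12], [2, 10]].
Characteristic polynomial det(A - λI) = λ^2 - 10λ + 24 = 0.
Eigenvalues λ = 4, 6.
For λ=4: (A-λI) row 1 is [-4, -12], so an eigenvector is (-3, 1).
For λ=6: (A-λI) row 1 is [-6, -12], so an eigenvector is (2, -1).
General solution: c_1e^(4t)(-3,1) + c_2e^(6t)(2,-1).

x(t) = -3c_1e^(4t) + 2c_2e^(6t), y(t) = c_1e^(4t) - c_2e^(6t)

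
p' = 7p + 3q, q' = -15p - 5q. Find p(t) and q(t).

Coefficient matrix A = [[7, 3], [-15, -5]].
Characteristic polynomial det(A - λI) = λ^2 - 2λ + 10 = 0.
Eigenvalues λ = 1 ± 3i (complex conjugate pair).
For λ=1+3i: an eigenvector is (1,-2) - i(0,-1) = (1, -2 + i).
A real fundamental pair from Re and Im of e^((1+3i)t)v: X_1 = e^(t)(cos(3t)·(1,-2) + sin(3t)·(0,-1)), X_2 = e^(t)(sin(3t)·(1,-2) - cos(3t)·(0,-1)).
General solution: K_1X_1 + K_2X_2.

p(t) = K_1e^(t)cos(3t) + K_2e^(t)sin(3t), q(t) = -K_1e^(t)sin(3t) - 2K_1e^(t)cos(3t) - 2K_2e^(t)sin(3t) + K_2e^(t)cos(3t)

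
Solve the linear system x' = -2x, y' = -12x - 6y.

Coefficient matrix A = [[-2, 0], [-12, -6]].
Characteristic polynomial det(A - λI) = λ^2 + 8λ + 12 = 0.
Eigenvalues λ = -6, -2.
For λ=-6: (A-λI) row 1 is [4, 0], so an eigenvector is (0, 1).
For λ=-2: (A-λI) row 2 is [-12, -4], so an eigenvector is (-1, 3).
General solution: K_1e^(-6t)(0,1) + K_2e^(-2t)(-1,3).

x(t) = -K_2e^(-2t), y(t) = K_1e^(-6t) + 3K_2e^(-2t)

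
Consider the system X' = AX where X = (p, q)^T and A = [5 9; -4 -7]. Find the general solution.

Coefficient matrix A = [[5, 9], [-4, -7]].
Characteristic polynomial det(A - λI) = λ^2 + 2λ + 1 = 0.
Single eigenvalue λ = -1 with algebraic multiplicity 2.
Eigenvector v = (3,-2); generalized eigenvector w with (A-λI)w=v is (2,-1).
General solution: e^(-t)[K_1·v + K_2·(t·v + w)].

p(t) = 3K_1e^(-t) + 3K_2te^(-t) + 2K_2e^(-t), q(t) = -2K_1e^(-t) - 2K_2te^(-t) - K_2e^(-t)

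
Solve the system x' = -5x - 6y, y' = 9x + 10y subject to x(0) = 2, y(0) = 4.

x(t) = -12e^(4t) + 14e^(t), y(t) = 18e^(4t) - 14e^(t)

Coefficient matrix A = [[-5, -6], [9, 10]].
Characteristic polynomial det(A - λI) = λ^2 - 5λ + 4 = 0.
Eigenvalues λ = 1, 4.
For λ=1: (A-λI) row 1 is [-6, -6], so an eigenvector is (-1, 1).
For λ=4: (A-λI) row 1 is [-9, -6], so an eigenvector is (-2, 3).
General solution: c_1e^(t)(-1,1) + c_2e^(4t)(-2,3).
Applying x(0)=2, y(0)=4 gives c_1=-14, c_2=6.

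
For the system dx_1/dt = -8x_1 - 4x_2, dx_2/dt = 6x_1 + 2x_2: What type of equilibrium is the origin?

stable node

A = [[-8,-4],[6,2]]; det(A-λI) = λ^2 + 6λ + 8.
λ = -2, -4: both negative.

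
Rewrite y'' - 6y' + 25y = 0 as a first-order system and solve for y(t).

Let x_1 = y, x_2 = y'. Then x_1' = x_2 and x_2' = -25x_1 + 6x_2.
A = [[0,1],[-25,6]]; det(A-λI) = λ^2 - 6λ + 25.
Eigenvalues λ = 3 ± 4i.

y(t) = K_1e^(3t)cos(4t) + K_2e^(3t)sin(4t)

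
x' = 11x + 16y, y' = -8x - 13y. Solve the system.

Coefficient matrix A = [[11, 16], [-8, -13]].
Characteristic polynomial det(A - λI) = λ^2 + 2λ - 15 = 0.
Eigenvalues λ = -5, 3.
For λ=-5: (A-λI) row 1 is [16, 16], so an eigenvector is (-1, 1).
For λ=3: (A-λI) row 1 is [8, 16], so an eigenvector is (2, -1).
General solution: K_1e^(-5t)(-1,1) + K_2e^(3t)(2,-1).

x(t) = -K_1e^(-5t) + 2K_2e^(3t), y(t) = K_1e^(-5t) - K_2e^(3t)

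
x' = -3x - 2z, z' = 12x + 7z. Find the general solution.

Coefficient matrix A = [[-3, -2], [12, 7]].
Characteristic polynomial det(A - λI) = λ^2 - 4λ + 3 = 0.
Eigenvalues λ = 3, 1.
For λ=3: (A-λI) row 1 is [-6, -2], so an eigenvector is (1, -3).
For λ=1: (A-λI) row 1 is [-4, -2], so an eigenvector is (-1, 2).
General solution: C_1e^(3t)(1,-3) + C_2e^(t)(-1,2).

x(t) = C_1e^(3t) - C_2e^(t), z(t) = -3C_1e^(3t) + 2C_2e^(t)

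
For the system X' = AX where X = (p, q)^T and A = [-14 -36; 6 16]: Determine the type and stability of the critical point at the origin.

saddle

A = [[-14,-36],[6,16]]; det(A-λI) = λ^2 - 2λ - 8.
λ = -2, 4: opposite signs.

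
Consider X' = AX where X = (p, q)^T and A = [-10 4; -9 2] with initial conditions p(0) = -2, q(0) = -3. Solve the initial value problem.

p(t) = -2e^(-4t), q(t) = -3e^(-4t)

Coefficient matrix A = [[-10, 4], [-9, 2]].
Characteristic polynomial det(A - λI) = λ^2 + 8λ + 16 = 0.
Single eigenvalue λ = -4 with algebraic multiplicity 2.
Eigenvector v = (2,3); generalized eigenvector w with (A-λI)w=v is (1,2).
General solution: e^(-4t)[c_1·v + c_2·(t·v + w)].
Applying p(0)=-2, q(0)=-3 gives c_1=-1, c_2=0.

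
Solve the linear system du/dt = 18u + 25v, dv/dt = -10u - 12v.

u(t) = C_1e^(3t)sin(5t) + 2C_1e^(3t)cos(5t) + 2C_2e^(3t)sin(5t) - C_2e^(3t)cos(5t), v(t) = -C_1e^(3t)sin(5t) - C_1e^(3t)cos(5t) - C_2e^(3t)sin(5t) + C_2e^(3t)cos(5t)

Coefficient matrix A = [[18, 25], [-10, -12]].
Characteristic polynomial det(A - λI) = λ^2 - 6λ + 34 = 0.
Eigenvalues λ = 3 ± 5i (complex conjugate pair).
For λ=3+5i: an eigenvector is (2,-1) - i(1,-1) = (2 - i, -1 + i).
A real fundamental pair from Re and Im of e^((3+5i)t)v: X_1 = e^(3t)(cos(5t)·(2,-1) + sin(5t)·(1,-1)), X_2 = e^(3t)(sin(5t)·(2,-1) - cos(5t)·(1,-1)).
General solution: C_1X_1 + C_2X_2.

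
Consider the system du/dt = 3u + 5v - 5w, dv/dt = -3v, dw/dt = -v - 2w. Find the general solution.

u(t) = C_1e^(3t) - C_2e^(-2t), v(t) = C_3e^(-3t), w(t) = -C_2e^(-2t) + C_3e^(-3t)

Coefficient matrix A = [[3, 5, -5], [0, -3, 0], [0, -1, -2]].
det(A - λI) = 0 gives eigenvalues λ = 3, -2, -3.
For λ=3: eigenvector (1,0,0).
For λ=-2: eigenvector (-1,0,-1).
For λ=-3: eigenvector (0,1,1).
General solution: C_1e^(3t)(1,0,0) + C_2e^(-2t)(-1,0,-1) + C_3e^(-3t)(0,1,1).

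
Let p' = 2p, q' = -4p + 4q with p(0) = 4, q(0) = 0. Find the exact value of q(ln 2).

-96

A = [[2,0],[-4,4]]; eigenvalues λ = 2, 4.
Eigenvectors: (-1,-2) for λ=2, (0,-1) for λ=4.
From the initial condition, c_1 = -4, c_2 = 8.
q(ln 2) = (-4)(2^2)(-2) + (8)(2^4)(-1) = -96.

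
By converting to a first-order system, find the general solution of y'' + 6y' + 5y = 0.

y(t) = K_1e^(-t) + K_2e^(-5t)

Let x_1 = y, x_2 = y'. Then x_1' = x_2 and x_2' = -5x_1 - 6x_2.
A = [[0,1],[-5,-6]]; det(A-λI) = λ^2 + 6λ + 5.
Eigenvalues λ = -1, -5 with eigenvectors (1,-1), (1,-5).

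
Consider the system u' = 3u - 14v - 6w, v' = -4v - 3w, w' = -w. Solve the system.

u(t) = 2C_1e^(-t) + C_2e^(3t) + 2C_3e^(-4t), v(t) = C_1e^(-t) + C_3e^(-4t), w(t) = -C_1e^(-t)

Coefficient matrix A = [[3, -14, -6], [0, -4, -3], [0, 0, -1]].
det(A - λI) = 0 gives eigenvalues λ = -1, 3, -4.
For λ=-1: eigenvector (2,1,-1).
For λ=3: eigenvector (1,0,0).
For λ=-4: eigenvector (2,1,0).
General solution: C_1e^(-t)(2,1,-1) + C_2e^(3t)(1,0,0) + C_3e^(-4t)(2,1,0).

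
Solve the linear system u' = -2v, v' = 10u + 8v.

Coefficient matrix A = [[0, -2], [10, 8]].
Characteristic polynomial det(A - λI) = λ^2 - 8λ + 20 = 0.
Eigenvalues λ = 4 ± 2i (complex conjugate pair).
For λ=4+2i: an eigenvector is (1,-2) - i(0,1) = (1, -2 - i).
A real fundamental pair from Re and Im of e^((4+2i)t)v: X_1 = e^(4t)(cos(2t)·(1,-2) + sin(2t)·(0,1)), X_2 = e^(4t)(sin(2t)·(1,-2) - cos(2t)·(0,1)).
General solution: K_1X_1 + K_2X_2.

u(t) = K_1e^(4t)cos(2t) + K_2e^(4t)sin(2t), v(t) = K_1e^(4t)sin(2t) - 2K_1e^(4t)cos(2t) - 2K_2e^(4t)sin(2t) - K_2e^(4t)cos(2t)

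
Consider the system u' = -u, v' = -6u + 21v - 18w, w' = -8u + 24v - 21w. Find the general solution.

u(t) = C_1e^(-t), v(t) = -3C_1e^(-t) + C_2e^(3t) + 3C_3e^(-3t), w(t) = -4C_1e^(-t) + C_2e^(3t) + 4C_3e^(-3t)

Coefficient matrix A = [[-1, 0, 0], [-6, 21, -18], [-8, 24, -21]].
det(A - λI) = 0 gives eigenvalues λ = -1, 3, -3.
For λ=-1: eigenvector (1,-3,-4).
For λ=3: eigenvector (0,1,1).
For λ=-3: eigenvector (0,3,4).
General solution: C_1e^(-t)(1,-3,-4) + C_2e^(3t)(0,1,1) + C_3e^(-3t)(0,3,4).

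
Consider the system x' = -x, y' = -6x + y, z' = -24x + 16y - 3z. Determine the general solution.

x(t) = c_1e^(-t), y(t) = 3c_1e^(-t) + c_2e^(t), z(t) = 12c_1e^(-t) + 4c_2e^(t) + c_3e^(-3t)

Coefficient matrix A = [[-1, 0, 0], [-6, 1, 0], [-24, 16, -3]].
det(A - λI) = 0 gives eigenvalues λ = -1, 1, -3.
For λ=-1: eigenvector (1,3,12).
For λ=1: eigenvector (0,1,4).
For λ=-3: eigenvector (0,0,1).
General solution: c_1e^(-t)(1,3,12) + c_2e^(t)(0,1,4) + c_3e^(-3t)(0,0,1).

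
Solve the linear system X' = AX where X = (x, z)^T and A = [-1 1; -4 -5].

x(t) = -K_1e^(-3t) - K_2te^(-3t) + K_2e^(-3t), z(t) = 2K_1e^(-3t) + 2K_2te^(-3t) - 3K_2e^(-3t)

Coefficient matrix A = [[-1, 1], [-4, -5]].
Characteristic polynomial det(A - λI) = λ^2 + 6λ + 9 = 0.
Single eigenvalue λ = -3 with algebraic multiplicity 2.
Eigenvector v = (-1,2); generalized eigenvector w with (A-λI)w=v is (1,-3).
General solution: e^(-3t)[K_1·v + K_2·(t·v + w)].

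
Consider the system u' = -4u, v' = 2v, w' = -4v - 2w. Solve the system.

u(t) = c_1e^(-4t), v(t) = c_3e^(2t), w(t) = -c_2e^(-2t) - c_3e^(2t)

Coefficient matrix A = [[-4, 0, 0], [0, 2, 0], [0, -4, -2]].
det(A - λI) = 0 gives eigenvalues λ = -4, -2, 2.
For λ=-4: eigenvector (1,0,0).
For λ=-2: eigenvector (0,0,-1).
For λ=2: eigenvector (0,1,-1).
General solution: c_1e^(-4t)(1,0,0) + c_2e^(-2t)(0,0,-1) + c_3e^(2t)(0,1,-1).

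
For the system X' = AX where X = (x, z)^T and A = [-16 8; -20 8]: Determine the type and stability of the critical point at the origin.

A = [[-16,8],[-20,8]]; det(A-λI) = λ^2 + 8λ + 32.
λ = -4 ± 4i: negative real part.

stable spiral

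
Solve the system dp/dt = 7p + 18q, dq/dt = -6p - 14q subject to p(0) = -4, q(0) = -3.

p(t) = -34e^(-2t) + 30e^(-5t), q(t) = 17e^(-2t) - 20e^(-5t)

Coefficient matrix A = [[7, 18], [-6, -14]].
Characteristic polynomial det(A - λI) = λ^2 + 7λ + 10 = 0.
Eigenvalues λ = -2, -5.
For λ=-2: (A-λI) row 1 is [9, 18], so an eigenvector is (-2, 1).
For λ=-5: (A-λI) row 1 is [12, 18], so an eigenvector is (-3, 2).
General solution: C_1e^(-2t)(-2,1) + C_2e^(-5t)(-3,2).
Applying p(0)=-4, q(0)=-3 gives C_1=17, C_2=-10.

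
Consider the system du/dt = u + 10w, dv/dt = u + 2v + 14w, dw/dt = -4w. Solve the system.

u(t) = K_1e^(t) - 2K_3e^(-4t), v(t) = -K_1e^(t) + K_2e^(2t) - 2K_3e^(-4t), w(t) = K_3e^(-4t)

Coefficient matrix A = [[1, 0, 10], [1, 2, 14], [0, 0, -4]].
det(A - λI) = 0 gives eigenvalues λ = 1, 2, -4.
For λ=1: eigenvector (1,-1,0).
For λ=2: eigenvector (0,1,0).
For λ=-4: eigenvector (-2,-2,1).
General solution: K_1e^(t)(1,-1,0) + K_2e^(2t)(0,1,0) + K_3e^(-4t)(-2,-2,1).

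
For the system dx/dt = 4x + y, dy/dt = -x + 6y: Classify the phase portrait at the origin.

A = [[4,1],[-1,6]]; det(A-λI) = λ^2 - 10λ + 25.
repeated λ = 5 with a single eigenvector.

unstable improper node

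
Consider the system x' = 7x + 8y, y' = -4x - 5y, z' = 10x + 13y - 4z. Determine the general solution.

Coefficient matrix A = [[7, 8, 0], [-4, -5, 0], [10, 13, -4]].
det(A - λI) = 0 gives eigenvalues λ = -4, -1, 3.
For λ=-4: eigenvector (0,0,1).
For λ=-1: eigenvector (-1,1,1).
For λ=3: eigenvector (2,-1,1).
General solution: c_1e^(-4t)(0,0,1) + c_2e^(-t)(-1,1,1) + c_3e^(3t)(2,-1,1).

x(t) = -c_2e^(-t) + 2c_3e^(3t), y(t) = c_2e^(-t) - c_3e^(3t), z(t) = c_1e^(-4t) + c_2e^(-t) + c_3e^(3t)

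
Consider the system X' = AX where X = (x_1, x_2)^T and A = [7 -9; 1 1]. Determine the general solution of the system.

Coefficient matrix A = [[7, -9], [1, 1]].
Characteristic polynomial det(A - λI) = λ^2 - 8λ + 16 = 0.
Single eigenvalue λ = 4 with algebraic multiplicity 2.
Eigenvector v = (3,1); generalized eigenvector w with (A-λI)w=v is (1,0).
General solution: e^(4t)[C_1·v + C_2·(t·v + w)].

x_1(t) = 3C_1e^(4t) + 3C_2te^(4t) + C_2e^(4t), x_2(t) = C_1e^(4t) + C_2te^(4t)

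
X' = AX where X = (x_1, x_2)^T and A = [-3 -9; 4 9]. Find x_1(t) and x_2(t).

Coefficient matrix A = [[-3, -9], [4, 9]].
Characteristic polynomial det(A - λI) = λ^2 - 6λ + 9 = 0.
Single eigenvalue λ = 3 with algebraic multiplicity 2.
Eigenvector v = (-3,2); generalized eigenvector w with (A-λI)w=v is (-1,1).
General solution: e^(3t)[K_1·v + K_2·(t·v + w)].

x_1(t) = -3K_1e^(3t) - 3K_2te^(3t) - K_2e^(3t), x_2(t) = 2K_1e^(3t) + 2K_2te^(3t) + K_2e^(3t)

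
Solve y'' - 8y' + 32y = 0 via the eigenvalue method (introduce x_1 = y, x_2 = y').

Let x_1 = y, x_2 = y'. Then x_1' = x_2 and x_2' = -32x_1 + 8x_2.
A = [[0,1],[-32,8]]; det(A-λI) = λ^2 - 8λ + 32.
Eigenvalues λ = 4 ± 4i.

y(t) = K_1e^(4t)cos(4t) + K_2e^(4t)sin(4t)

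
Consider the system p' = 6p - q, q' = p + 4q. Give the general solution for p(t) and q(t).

p(t) = c_1e^(5t) + c_2te^(5t) + 2c_2e^(5t), q(t) = c_1e^(5t) + c_2te^(5t) + c_2e^(5t)

Coefficient matrix A = [[6, -1], [1, 4]].
Characteristic polynomial det(A - λI) = λ^2 - 10λ + 25 = 0.
Single eigenvalue λ = 5 with algebraic multiplicity 2.
Eigenvector v = (1,1); generalized eigenvector w with (A-λI)w=v is (2,1).
General solution: e^(5t)[c_1·v + c_2·(t·v + w)].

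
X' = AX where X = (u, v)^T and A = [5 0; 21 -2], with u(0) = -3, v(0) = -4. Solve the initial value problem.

Coefficient matrix A = [[5, 0], [21, -2]].
Characteristic polynomial det(A - λI) = λ^2 - 3λ - 10 = 0.
Eigenvalues λ = -2, 5.
For λ=-2: (A-λI) row 1 is [7, 0], so an eigenvector is (0, 1).
For λ=5: (A-λI) row 2 is [21, -7], so an eigenvector is (1, 3).
General solution: K_1e^(-2t)(0,1) + K_2e^(5t)(1,3).
Applying u(0)=-3, v(0)=-4 gives K_1=5, K_2=-3.

u(t) = -3e^(5t), v(t) = -9e^(5t) + 5e^(-2t)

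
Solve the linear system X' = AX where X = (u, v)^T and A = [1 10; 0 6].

u(t) = K_1e^(t) + 2K_2e^(6t), v(t) = K_2e^(6t)

Coefficient matrix A = [[1, 10], [0, 6]].
Characteristic polynomial det(A - λI) = λ^2 - 7λ + 6 = 0.
Eigenvalues λ = 1, 6.
For λ=1: (A-λI) row 1 is [0, 10], so an eigenvector is (1, 0).
For λ=6: (A-λI) row 1 is [-5, 10], so an eigenvector is (2, 1).
General solution: K_1e^(t)(1,0) + K_2e^(6t)(2,1).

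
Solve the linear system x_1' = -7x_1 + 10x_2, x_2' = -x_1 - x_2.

x_1(t) = -3K_1e^(-4t)sin(t) + K_1e^(-4t)cos(t) + K_2e^(-4t)sin(t) + 3K_2e^(-4t)cos(t), x_2(t) = -K_1e^(-4t)sin(t) + K_2e^(-4t)cos(t)

Coefficient matrix A = [[-7, 10], [-1, -1]].
Characteristic polynomial det(A - λI) = λ^2 + 8λ + 17 = 0.
Eigenvalues λ = -4 ± i (complex conjugate pair).
For λ=-4+i: an eigenvector is (1,0) - i(-3,-1) = (1 + 3i, 0 + i).
A real fundamental pair from Re and Im of e^((-4+i)t)v: X_1 = e^(-4t)(cos(t)·(1,0) + sin(t)·(-3,-1)), X_2 = e^(-4t)(sin(t)·(1,0) - cos(t)·(-3,-1)).
General solution: K_1X_1 + K_2X_2.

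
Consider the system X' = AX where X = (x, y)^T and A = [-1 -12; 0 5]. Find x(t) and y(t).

x(t) = -2K_1e^(5t) - K_2e^(-t), y(t) = K_1e^(5t)

Coefficient matrix A = [[-1, -12], [0, 5]].
Characteristic polynomial det(A - λI) = λ^2 - 4λ - 5 = 0.
Eigenvalues λ = 5, -1.
For λ=5: (A-λI) row 1 is [-6, -12], so an eigenvector is (-2, 1).
For λ=-1: (A-λI) row 1 is [0, -12], so an eigenvector is (-1, 0).
General solution: K_1e^(5t)(-2,1) + K_2e^(-t)(-1,0).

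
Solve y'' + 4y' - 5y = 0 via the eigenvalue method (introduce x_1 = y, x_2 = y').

y(t) = c_1e^(-5t) + c_2e^(t)

Let x_1 = y, x_2 = y'. Then x_1' = x_2 and x_2' = 5x_1 - 4x_2.
A = [[0,1],[5,-4]]; det(A-λI) = λ^2 + 4λ - 5.
Eigenvalues λ = -5, 1 with eigenvectors (1,-5), (1,1).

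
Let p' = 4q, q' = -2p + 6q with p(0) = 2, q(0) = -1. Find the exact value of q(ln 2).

-52

A = [[0,4],[-2,6]]; eigenvalues λ = 4, 2.
Eigenvectors: (1,1) for λ=4, (2,1) for λ=2.
From the initial condition, c_1 = -4, c_2 = 3.
q(ln 2) = (-4)(2^4)(1) + (3)(2^2)(1) = -52.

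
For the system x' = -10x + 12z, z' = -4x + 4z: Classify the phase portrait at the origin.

stable node

A = [[-10,12],[-4,4]]; det(A-λI) = λ^2 + 6λ + 8.
λ = -4, -2: both negative.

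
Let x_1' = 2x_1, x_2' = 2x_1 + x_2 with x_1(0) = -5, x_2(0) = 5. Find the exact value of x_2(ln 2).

-10

A = [[2,0],[2,1]]; eigenvalues λ = 1, 2.
Eigenvectors: (0,1) for λ=1, (1,2) for λ=2.
From the initial condition, c_1 = 15, c_2 = -5.
x_2(ln 2) = (15)(2^1)(1) + (-5)(2^2)(2) = -10.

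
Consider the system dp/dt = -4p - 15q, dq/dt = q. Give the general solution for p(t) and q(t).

p(t) = C_1e^(-4t) + 3C_2e^(t), q(t) = -C_2e^(t)

Coefficient matrix A = [[-4, -15], [0, 1]].
Characteristic polynomial det(A - λI) = λ^2 + 3λ - 4 = 0.
Eigenvalues λ = -4, 1.
For λ=-4: (A-λI) row 1 is [0, -15], so an eigenvector is (1, 0).
For λ=1: (A-λI) row 1 is [-5, -15], so an eigenvector is (3, -1).
General solution: C_1e^(-4t)(1,0) + C_2e^(t)(3,-1).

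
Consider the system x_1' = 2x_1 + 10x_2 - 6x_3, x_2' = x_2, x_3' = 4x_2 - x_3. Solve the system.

Coefficient matrix A = [[2, 10, -6], [0, 1, 0], [0, 4, -1]].
det(A - λI) = 0 gives eigenvalues λ = 2, 1, -1.
For λ=2: eigenvector (1,0,0).
For λ=1: eigenvector (2,1,2).
For λ=-1: eigenvector (2,0,1).
General solution: K_1e^(2t)(1,0,0) + K_2e^(t)(2,1,2) + K_3e^(-t)(2,0,1).

x_1(t) = K_1e^(2t) + 2K_2e^(t) + 2K_3e^(-t), x_2(t) = K_2e^(t), x_3(t) = 2K_2e^(t) + K_3e^(-t)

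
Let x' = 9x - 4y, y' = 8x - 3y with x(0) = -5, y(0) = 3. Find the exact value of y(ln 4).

A = [[9,-4],[8,-3]]; eigenvalues λ = 5, 1.
Eigenvectors: (-1,-1) for λ=5, (-1,-2) for λ=1.
From the initial condition, c_1 = 13, c_2 = -8.
y(ln 4) = (13)(4^5)(-1) + (-8)(4^1)(-2) = -13248.

-13248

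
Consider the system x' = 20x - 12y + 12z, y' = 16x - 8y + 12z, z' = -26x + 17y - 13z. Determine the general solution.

x(t) = -C_2e^(-4t) - 4C_3e^(-t), y(t) = C_1e^(4t) - C_2e^(-4t) - 4C_3e^(-t), z(t) = C_1e^(4t) + C_2e^(-4t) + 3C_3e^(-t)

Coefficient matrix A = [[20, -12, 12], [16, -8, 12], [-26, 17, -13]].
det(A - λI) = 0 gives eigenvalues λ = 4, -4, -1.
For λ=4: eigenvector (0,1,1).
For λ=-4: eigenvector (-1,-1,1).
For λ=-1: eigenvector (-4,-4,3).
General solution: C_1e^(4t)(0,1,1) + C_2e^(-4t)(-1,-1,1) + C_3e^(-t)(-4,-4,3).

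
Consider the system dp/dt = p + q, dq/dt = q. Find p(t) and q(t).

Coefficient matrix A = [[1, 1], [0, 1]].
Characteristic polynomial det(A - λI) = λ^2 - 2λ + 1 = 0.
Single eigenvalue λ = 1 with algebraic multiplicity 2.
Eigenvector v = (1,0); generalized eigenvector w with (A-λI)w=v is (2,1).
General solution: e^(t)[c_1·v + c_2·(t·v + w)].

p(t) = c_1e^(t) + c_2te^(t) + 2c_2e^(t), q(t) = c_2e^(t)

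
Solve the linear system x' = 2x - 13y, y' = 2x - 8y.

Coefficient matrix A = [[2, -13], [2, -8]].
Characteristic polynomial det(A - λI) = λ^2 + 6λ + 10 = 0.
Eigenvalues λ = -3 ± i (complex conjugate pair).
For λ=-3+i: an eigenvector is (2,1) - i(-3,-1) = (2 + 3i, 1 + i).
A real fundamental pair from Re and Im of e^((-3+i)t)v: X_1 = e^(-3t)(cos(t)·(2,1) + sin(t)·(-3,-1)), X_2 = e^(-3t)(sin(t)·(2,1) - cos(t)·(-3,-1)).
General solution: K_1X_1 + K_2X_2.

x(t) = -3K_1e^(-3t)sin(t) + 2K_1e^(-3t)cos(t) + 2K_2e^(-3t)sin(t) + 3K_2e^(-3t)cos(t), y(t) = -K_1e^(-3t)sin(t) + K_1e^(-3t)cos(t) + K_2e^(-3t)sin(t) + K_2e^(-3t)cos(t)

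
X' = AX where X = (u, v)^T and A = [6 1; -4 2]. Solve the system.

Coefficient matrix A = [[6, 1], [-4, 2]].
Characteristic polynomial det(A - λI) = λ^2 - 8λ + 16 = 0.
Single eigenvalue λ = 4 with algebraic multiplicity 2.
Eigenvector v = (1,-2); generalized eigenvector w with (A-λI)w=v is (2,-3).
General solution: e^(4t)[C_1·v + C_2·(t·v + w)].

u(t) = C_1e^(4t) + C_2te^(4t) + 2C_2e^(4t), v(t) = -2C_1e^(4t) - 2C_2te^(4t) - 3C_2e^(4t)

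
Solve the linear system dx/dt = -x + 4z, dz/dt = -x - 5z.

Coefficient matrix A = [[-1, 4], [-1, -5]].
Characteristic polynomial det(A - λI) = λ^2 + 6λ + 9 = 0.
Single eigenvalue λ = -3 with algebraic multiplicity 2.
Eigenvector v = (2,-1); generalized eigenvector w with (A-λI)w=v is (-3,2).
General solution: e^(-3t)[C_1·v + C_2·(t·v + w)].

x(t) = 2C_1e^(-3t) + 2C_2te^(-3t) - 3C_2e^(-3t), z(t) = -C_1e^(-3t) - C_2te^(-3t) + 2C_2e^(-3t)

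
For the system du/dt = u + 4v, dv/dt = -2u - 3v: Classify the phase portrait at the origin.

A = [[1,4],[-2,-3]]; det(A-λI) = λ^2 + 2λ + 5.
λ = -1 ± 2i: negative real part.

stable spiral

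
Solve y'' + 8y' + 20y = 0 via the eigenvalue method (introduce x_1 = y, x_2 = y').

Let x_1 = y, x_2 = y'. Then x_1' = x_2 and x_2' = -20x_1 - 8x_2.
A = [[0,1],[-20,-8]]; det(A-λI) = λ^2 + 8λ + 20.
Eigenvalues λ = -4 ± 2i.

y(t) = C_1e^(-4t)cos(2t) + C_2e^(-4t)sin(2t)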